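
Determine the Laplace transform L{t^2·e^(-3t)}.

L{t^n·e^(at)} = n!/(s-a)^(n+1), so L{t^2·e^(-3t)} = 2/(s+3)^3

Final answer: 2/(s+3)^3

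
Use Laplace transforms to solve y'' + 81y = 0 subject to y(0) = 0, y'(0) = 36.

L{y''} + 81L{y} = 0. s²Y - 0 - 36 + 81Y = 0. Y(s² + 81) = 36. Y = (36)/(s² + 81). Inverting: y(t) = 4sin(9t)

Final answer: y(t) = 4sin(9t)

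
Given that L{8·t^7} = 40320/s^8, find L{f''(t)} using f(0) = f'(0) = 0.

L{f''(t)} = s²F(s) - sf(0) - f'(0) = s²·40320/s^8 - 0 - 0 = 40320/s^6

Final answer: 40320/s^6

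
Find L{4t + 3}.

L{4t + 3} = 4·L{t} + 3·L{1} = 4/s² + 3/s

Final answer: 4/s² + 3/s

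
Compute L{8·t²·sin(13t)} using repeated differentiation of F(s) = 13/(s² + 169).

F(s) = 13/(s² + 169). F'(s) = -26s/(s² + 169)². F''(s) = -26(169 - 3s²)/(s² + 169)³ = (78s² - 4394)/(s² + 169)³. So L{t²·sin(13t)} = (-1)² F''(s) = (78s² - 4394)/(s² + 169)³. Then L{8·t²·sin(13t)} = 8·(78s² - 4394)/(s² + 169)³ = (624s² - 35152)/(s² + 169)³

Final answer: (624s² - 35152)/(s² + 169)³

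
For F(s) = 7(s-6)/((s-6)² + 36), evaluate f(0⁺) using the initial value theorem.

f(0⁺) = lim_{s→∞} sF(s) = lim_{s→∞} 7s(s-6)/((s-6)² + 36) = 7

Final answer: 7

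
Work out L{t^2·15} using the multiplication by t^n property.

L{15} = 15/s. d^1/ds^1[1/s] = -1/s². d^2/ds^2[1/s] = 2/s^3. So L{t^2} = (-1)^{2}·2/s^3 = 2/s^3. Then L{t^2·15} = 15·2/s^3 = 30/s^3

Final answer: 30/s^3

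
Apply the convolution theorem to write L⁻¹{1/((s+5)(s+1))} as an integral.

1/((s+5)(s+1)) = (1/(s+5))·(1/(s+1)) = L{e^(-5t)}·L{e^(-t)}. So f(t) = e^(-5t)*e^(-t) = ∫₀ᵗ e^(-5τ)·e^(-(t-τ)) dτ

Final answer: ∫₀ᵗ e^(-5τ)·e^(-(t-τ)) dτ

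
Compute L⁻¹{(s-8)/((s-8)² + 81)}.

Using frequency shift: L⁻¹{(s-a)/((s-a)² + b²)} = e^(at)cos(bt). Here a=8, b=9

Final answer: e^(8t)·cos(9t)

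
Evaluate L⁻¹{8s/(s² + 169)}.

This is the form c·s/(s² + a²) with a = 13, c = 8. L⁻¹ = 8·cos(13t)

Final answer: 8·cos(13t)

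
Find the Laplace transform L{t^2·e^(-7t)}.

L{t^n·e^(at)} = n!/(s-a)^(n+1), so L{t^2·e^(-7t)} = 2/(s+7)^3

Final answer: 2/(s+7)^3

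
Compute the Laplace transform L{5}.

L{5} = 5 · L{1} = 5/s

Final answer: 5/s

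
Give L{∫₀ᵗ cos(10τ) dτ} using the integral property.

L{∫₀ᵗ f(τ)dτ} = F(s)/s with F(s) = s/(s² + 100), so the result is (s/(s² + 100))/s = 1/(s² + 100)

Final answer: 1/(s² + 100)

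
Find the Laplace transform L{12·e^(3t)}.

L{e^(at)} = 1/(s-a), so L{e^(3t)} = 1/(s-3). Then L{12·e^(3t)} = 12/(s-3)

Final answer: 12/(s-3)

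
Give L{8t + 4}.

L{8t + 4} = 8·L{t} + 4·L{1} = 8/s² + 4/s

Final answer: 8/s² + 4/s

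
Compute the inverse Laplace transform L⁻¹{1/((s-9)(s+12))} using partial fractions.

Decompose: A/(s-9) + B/(s+12). A = 1/21, B = -1/21. f(t) = (e^(9t) - e^(-12t))/21

Final answer: (e^(9t) - e^(-12t))/21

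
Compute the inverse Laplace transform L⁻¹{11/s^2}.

L⁻¹{n!/s^(n+1)} = t^n with n=1. So L⁻¹{1/s^2} = t, and L⁻¹{11/s^2} = (11/1)·t = 11·t

Final answer: 11·t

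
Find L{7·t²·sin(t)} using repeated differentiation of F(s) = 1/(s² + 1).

F(s) = 1/(s² + 1). F'(s) = -2s/(s² + 1)². F''(s) = -2(1 - 3s²)/(s² + 1)³ = (6s² - 2)/(s² + 1)³. So L{t²·sin(t)} = (-1)² F''(s) = (6s² - 2)/(s² + 1)³. Then L{7·t²·sin(t)} = 7·(6s² - 2)/(s² + 1)³ = (42s² - 14)/(s² + 1)³

Final answer: (42s² - 14)/(s² + 1)³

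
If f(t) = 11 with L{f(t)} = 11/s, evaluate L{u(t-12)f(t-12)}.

Time shift theorem: L{u(t-a)f(t-a)} = e^(-as)F(s). Here a=12, F(s) = 11/s, so L{u(t-12)f(t-12)} = e^(-12s)·11/s

Final answer: e^(-12s)·11/s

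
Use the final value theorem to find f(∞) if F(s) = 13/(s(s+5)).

f(∞) = lim_{s→0} s·13/(s(s+5)) = lim_{s→0} 13/(s+5) = 13/5 = 13/5

Final answer: 13/5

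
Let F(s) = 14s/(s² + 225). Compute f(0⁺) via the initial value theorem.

f(0⁺) = lim_{s→∞} s·14s/(s² + 225) = lim_{s→∞} 14s²/(s² + 225) = 14

Final answer: 14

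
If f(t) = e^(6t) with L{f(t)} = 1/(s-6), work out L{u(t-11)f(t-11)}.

Time shift theorem: L{u(t-a)f(t-a)} = e^(-as)F(s). Here a=11, F(s) = 1/(s-6), so L{u(t-11)f(t-11)} = e^(-11s)·1/(s-6)

Final answer: e^(-11s)·1/(s-6)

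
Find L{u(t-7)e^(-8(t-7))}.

u(t-a)f(t-a) with f(t)=e^(-8t). L{e^(-8t)} = 1/(s+8). By time shift: e^(-7s)/(s+8)

Final answer: e^(-7s)/(s+8)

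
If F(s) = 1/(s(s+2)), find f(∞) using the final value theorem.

f(∞) = lim_{s→0} s·1/(s(s+2)) = lim_{s→0} 1/(s+2) = 1/2 = 1/2

Final answer: 1/2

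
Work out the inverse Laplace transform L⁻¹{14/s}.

L⁻¹{c/s} = c, so L⁻¹{14/s} = 14

Final answer: 14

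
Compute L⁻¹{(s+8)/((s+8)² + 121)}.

Using frequency shift: L⁻¹{(s-a)/((s-a)² + b²)} = e^(at)cos(bt). Here a=-8, b=11

Final answer: e^(-8t)·cos(11t)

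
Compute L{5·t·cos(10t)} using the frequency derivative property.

L{cos(10t)} = s/(s² + 100). Derivative: d/ds[s/(s² + 100)] = [(s² + 100) - s·2s]/(s² + 100)² = (100 - s²)/(s² + 100)². So L{t·cos(10t)} = -F'(s) = (s² - 100)/(s² + 100)². Then L{5·t·cos(10t)} = 5·(s² - 100)/(s² + 100)²

Final answer: 5·(s² - 100)/(s² + 100)²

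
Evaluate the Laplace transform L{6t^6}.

L{6t^6} = 6 · L{t^6} = 6 · 720/s^7 = 4320/s^7

Final answer: 4320/s^7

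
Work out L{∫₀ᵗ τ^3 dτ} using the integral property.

L{∫₀ᵗ f(τ)dτ} = F(s)/s with f(t) = t^3. F(s) = 6/s^4, so L{∫₀ᵗ τ^3 dτ} = (6/s^4)/s = 6/s^5. (Check: ∫₀ᵗ τ^3 dτ = t^4/4.)

Final answer: 6/s^5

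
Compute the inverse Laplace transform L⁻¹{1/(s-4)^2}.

L⁻¹{n!/(s-a)^(n+1)} = t^n·e^(at), so L⁻¹{1/(s-4)^2} = t·e^(4t)

Final answer: t·e^(4t)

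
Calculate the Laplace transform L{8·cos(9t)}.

L{cos(ωt)} = s/(s² + ω²), so L{cos(9t)} = s/(s² + 81). Then L{8·cos(9t)} = 8·s/(s² + 81) = 8s/(s² + 81)

Final answer: 8s/(s² + 81)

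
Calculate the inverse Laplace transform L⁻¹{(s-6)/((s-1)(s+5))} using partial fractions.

Using partial fractions, f(t) = (-5e^t + 11e^(-5t))/6

Final answer: (-5e^t + 11e^(-5t))/6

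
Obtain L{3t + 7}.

L{3t + 7} = 3·L{t} + 7·L{1} = 3/s² + 7/s

Final answer: 3/s² + 7/s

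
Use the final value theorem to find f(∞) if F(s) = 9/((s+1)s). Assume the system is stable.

f(∞) = lim_{s→0} sF(s) = lim_{s→0} 9/(s+1) = 9

Final answer: 9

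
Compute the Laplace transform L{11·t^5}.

L{t^n} = n!/s^(n+1), so L{t^5} = 120/s^6. Then L{11·t^5} = 11·120/s^6 = 1320/s^6

Final answer: 1320/s^6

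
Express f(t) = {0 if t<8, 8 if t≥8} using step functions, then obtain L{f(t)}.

f(t) = 8·u(t-8). L{u(t-8)} = e^(-8s)/s, so L{f(t)} = 8·e^(-8s)/s

Final answer: 8·e^(-8s)/s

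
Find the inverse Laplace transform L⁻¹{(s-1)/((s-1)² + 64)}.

Using frequency shift, L⁻¹{(s-1)/((s-1)² + 64)} = e^t·cos(8t)

Final answer: e^t·cos(8t)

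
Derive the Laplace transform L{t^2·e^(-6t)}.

L{t^n·e^(at)} = n!/(s-a)^(n+1), so L{t^2·e^(-6t)} = 2/(s+6)^3

Final answer: 2/(s+6)^3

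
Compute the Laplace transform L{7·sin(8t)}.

L{sin(ωt)} = ω/(s² + ω²), so L{sin(8t)} = 8/(s² + 64). Then L{7·sin(8t)} = 7·8/(s² + 64) = 56/(s² + 64)

Final answer: 56/(s² + 64)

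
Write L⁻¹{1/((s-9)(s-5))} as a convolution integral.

1/((s-9)(s-5)) = (1/(s-9))·(1/(s-5)) = L{e^(9t)}·L{e^(5t)}. So f(t) = e^(9t)*e^(5t) = ∫₀ᵗ e^(9τ)·e^(5(t-τ)) dτ

Final answer: ∫₀ᵗ e^(9τ)·e^(5(t-τ)) dτ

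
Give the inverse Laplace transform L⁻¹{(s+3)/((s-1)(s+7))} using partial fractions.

Using partial fractions, f(t) = (4e^t + 4e^(-7t))/8

Final answer: (4e^t + 4e^(-7t))/8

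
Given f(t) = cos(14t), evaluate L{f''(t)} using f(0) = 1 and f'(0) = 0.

F(s) = s/(s² + 196). L{f''(t)} = s²F(s) - sf(0) - f'(0) = s³/(s² + 196) - s = (s³ - s(s² + 196))/(s² + 196) = -196s/(s² + 196)

Final answer: -196s/(s² + 196)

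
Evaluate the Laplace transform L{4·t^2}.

L{t^n} = n!/s^(n+1), so L{t^2} = 2/s^3. Then L{4·t^2} = 4·2/s^3 = 8/s^3

Final answer: 8/s^3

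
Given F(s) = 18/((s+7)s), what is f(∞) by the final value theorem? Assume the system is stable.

f(∞) = lim_{s→0} sF(s) = lim_{s→0} 18/(s+7) = 18/7

Final answer: 18/7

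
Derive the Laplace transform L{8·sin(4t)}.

L{sin(ωt)} = ω/(s² + ω²), so L{sin(4t)} = 4/(s² + 16). Then L{8·sin(4t)} = 8·4/(s² + 16) = 32/(s² + 16)

Final answer: 32/(s² + 16)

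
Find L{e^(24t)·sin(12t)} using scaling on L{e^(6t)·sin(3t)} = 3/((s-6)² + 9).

Scaling with a=4: L{e^(24t)·sin(12t)} = (1/4) · 3/((s/4-6)² + 9). Simplifying: 12/((s-24)² + 144)

Final answer: 12/((s-24)² + 144)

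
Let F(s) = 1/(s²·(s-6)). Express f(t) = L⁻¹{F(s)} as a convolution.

1/(s²·(s-6)) = (1/s^2)·(1/(s-6)) = L{t}·L{e^(6t)}. So f(t) = t*e^(6t) = ∫₀ᵗ τ·e^(6(t-τ)) dτ

Final answer: ∫₀ᵗ τ·e^(6(t-τ)) dτ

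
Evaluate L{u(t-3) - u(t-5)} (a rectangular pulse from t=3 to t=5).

L{u(t-a)} = e^(-as)/s. L{u(t-3) - u(t-5)} = (e^(-3s) - e^(-5s))/s

Final answer: (e^(-3s) - e^(-5s))/s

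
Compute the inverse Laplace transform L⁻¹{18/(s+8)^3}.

L⁻¹{n!/(s-a)^(n+1)} = t^n·e^(at) with n=2, a=-8. So L⁻¹{2/(s+8)^3} = t^2·e^(-8t), and L⁻¹{18/(s+8)^3} = (18/2)·t^2·e^(-8t) = 9·t^2·e^(-8t)

Final answer: 9·t^2·e^(-8t)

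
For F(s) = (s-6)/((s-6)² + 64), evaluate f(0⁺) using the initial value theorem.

f(0⁺) = lim_{s→∞} sF(s) = lim_{s→∞} s(s-6)/((s-6)² + 64) = 1

Final answer: 1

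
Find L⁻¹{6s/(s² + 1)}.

This is the form c·s/(s² + a²) with a = 1, c = 6. L⁻¹ = 6·cos(t)

Final answer: 6·cos(t)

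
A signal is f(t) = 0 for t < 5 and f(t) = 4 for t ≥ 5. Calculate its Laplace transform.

f(t) = 4·u(t-5). L{u(t-5)} = e^(-5s)/s, so L{f(t)} = 4·e^(-5s)/s

Final answer: 4·e^(-5s)/s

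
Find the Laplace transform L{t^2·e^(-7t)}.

L{t^n·e^(at)} = n!/(s-a)^(n+1), so L{t^2·e^(-7t)} = 2/(s+7)^3

Final answer: 2/(s+7)^3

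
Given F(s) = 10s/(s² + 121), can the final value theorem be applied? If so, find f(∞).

The final value theorem requires all poles of sF(s) in the left half-plane. sF(s) = 10s²/(s² + 121) has poles at s = ±11i (imaginary axis). Theorem does NOT apply (oscillatory system).

Final answer: Not applicable (oscillatory)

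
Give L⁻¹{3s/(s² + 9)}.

This is the form c·s/(s² + a²) with a = 3, c = 3. L⁻¹ = 3·cos(3t)

Final answer: 3·cos(3t)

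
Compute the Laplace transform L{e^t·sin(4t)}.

L{e^(at)·sin(ωt)} = ω/((s-a)² + ω²), so L{e^t·sin(4t)} = 4/((s-1)² + 16)

Final answer: 4/((s-1)² + 16)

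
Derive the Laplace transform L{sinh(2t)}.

L{sinh(ωt)} = ω/(s² - ω²), so L{sinh(2t)} = 2/(s² - 4)

Final answer: 2/(s² - 4)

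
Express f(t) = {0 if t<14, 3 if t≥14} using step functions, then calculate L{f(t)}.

f(t) = 3·u(t-14). L{u(t-14)} = e^(-14s)/s, so L{f(t)} = 3·e^(-14s)/s

Final answer: 3·e^(-14s)/s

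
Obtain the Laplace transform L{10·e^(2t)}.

L{e^(at)} = 1/(s-a), so L{e^(2t)} = 1/(s-2). Then L{10·e^(2t)} = 10/(s-2)

Final answer: 10/(s-2)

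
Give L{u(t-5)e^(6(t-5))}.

u(t-a)f(t-a) with f(t)=e^(6t). L{e^(6t)} = 1/(s-6). By time shift: e^(-5s)/(s-6)

Final answer: e^(-5s)/(s-6)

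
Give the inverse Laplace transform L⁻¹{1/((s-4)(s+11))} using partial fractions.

Decompose: A/(s-4) + B/(s+11). A = 1/15, B = -1/15. f(t) = (e^(4t) - e^(-11t))/15

Final answer: (e^(4t) - e^(-11t))/15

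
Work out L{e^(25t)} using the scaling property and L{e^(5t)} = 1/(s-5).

Using L{f(at)} = (1/a)F(s/a) with a=5 and f(t) = e^(5t): L{e^(25t)} = (1/5) · 1/((s/5)-5) = (1/5) · 5/(s-25) = 1/(s-25)

Final answer: 1/(s-25)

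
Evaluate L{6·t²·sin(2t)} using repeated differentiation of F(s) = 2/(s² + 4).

F(s) = 2/(s² + 4). F'(s) = -4s/(s² + 4)². F''(s) = -4(4 - 3s²)/(s² + 4)³ = (12s² - 16)/(s² + 4)³. So L{t²·sin(2t)} = (-1)² F''(s) = (12s² - 16)/(s² + 4)³. Then L{6·t²·sin(2t)} = 6·(12s² - 16)/(s² + 4)³ = (72s² - 96)/(s² + 4)³

Final answer: (72s² - 96)/(s² + 4)³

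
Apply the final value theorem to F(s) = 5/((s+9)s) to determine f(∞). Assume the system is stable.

f(∞) = lim_{s→0} sF(s) = lim_{s→0} 5/(s+9) = 5/9

Final answer: 5/9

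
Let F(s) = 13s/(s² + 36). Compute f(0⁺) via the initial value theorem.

f(0⁺) = lim_{s→∞} s·13s/(s² + 36) = lim_{s→∞} 13s²/(s² + 36) = 13

Final answer: 13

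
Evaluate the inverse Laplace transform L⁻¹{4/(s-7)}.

L⁻¹{1/(s-a)} = e^(at), so L⁻¹{1/(s-7)} = e^(7t), and L⁻¹{4/(s-7)} = 4·e^(7t)

Final answer: 4·e^(7t)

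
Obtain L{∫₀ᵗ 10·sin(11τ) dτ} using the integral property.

L{∫₀ᵗ f(τ)dτ} = F(s)/s with F(s) = 110/(s² + 121), so the result is (110/(s² + 121))/s = 110/(s(s² + 121))

Final answer: 110/(s(s² + 121))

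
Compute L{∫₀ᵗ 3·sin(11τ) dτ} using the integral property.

L{∫₀ᵗ f(τ)dτ} = F(s)/s with F(s) = 33/(s² + 121), so the result is (33/(s² + 121))/s = 33/(s(s² + 121))

Final answer: 33/(s(s² + 121))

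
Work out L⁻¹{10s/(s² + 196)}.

This is the form c·s/(s² + a²) with a = 14, c = 10. L⁻¹ = 10·cos(14t)

Final answer: 10·cos(14t)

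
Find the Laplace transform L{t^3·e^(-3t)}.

L{t^n·e^(at)} = n!/(s-a)^(n+1), so L{t^3·e^(-3t)} = 6/(s+3)^4

Final answer: 6/(s+3)^4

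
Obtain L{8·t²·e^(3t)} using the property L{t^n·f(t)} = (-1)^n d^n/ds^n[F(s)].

L{e^(3t)} = 1/(s-3). d/ds[1/(s-3)] = -1/(s-3)². d²/ds²[1/(s-3)] = 2/(s-3)³. So L{t²·e^(3t)} = (-1)² · 2/(s-3)³ = 2/(s-3)³. Then L{8·t²·e^(3t)} = 8·2/(s-3)³ = 16/(s-3)³

Final answer: 16/(s-3)³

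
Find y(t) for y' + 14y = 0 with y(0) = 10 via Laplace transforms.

L{y'} + 14L{y} = 0. sY - 10 + 14Y = 0. Y(s+14) = 10. Y = 10/(s+14)

Final answer: y(t) = 10e^(-14t)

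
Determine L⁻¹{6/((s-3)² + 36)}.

Form: b/((s-a)² + b²) → e^(at)sin(bt). With a=3, b=6

Final answer: e^(3t)·sin(6t)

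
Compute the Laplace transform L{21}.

L{21} = 21 · L{1} = 21/s

Final answer: 21/s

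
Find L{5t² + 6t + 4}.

L{5t² + 6t + 4} = 5·2/s³ + 6/s² + 4/s = 10/s³ + 6/s² + 4/s

Final answer: 10/s³ + 6/s² + 4/s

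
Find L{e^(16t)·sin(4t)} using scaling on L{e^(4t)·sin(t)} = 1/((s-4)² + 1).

Scaling with a=4: L{e^(16t)·sin(4t)} = (1/4) · 1/((s/4-4)² + 1). Simplifying: 4/((s-16)² + 16)

Final answer: 4/((s-16)² + 16)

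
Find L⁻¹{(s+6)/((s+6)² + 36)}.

Using frequency shift: L⁻¹{(s-a)/((s-a)² + b²)} = e^(at)cos(bt). Here a=-6, b=6

Final answer: e^(-6t)·cos(6t)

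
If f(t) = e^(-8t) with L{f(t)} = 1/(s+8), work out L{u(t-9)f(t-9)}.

Time shift theorem: L{u(t-a)f(t-a)} = e^(-as)F(s). Here a=9, F(s) = 1/(s+8), so L{u(t-9)f(t-9)} = e^(-9s)·1/(s+8)

Final answer: e^(-9s)·1/(s+8)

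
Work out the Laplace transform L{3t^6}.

L{3t^6} = 3 · L{t^6} = 3 · 720/s^7 = 2160/s^7

Final answer: 2160/s^7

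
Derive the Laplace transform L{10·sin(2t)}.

L{sin(ωt)} = ω/(s² + ω²), so L{sin(2t)} = 2/(s² + 4). Then L{10·sin(2t)} = 10·2/(s² + 4) = 20/(s² + 4)

Final answer: 20/(s² + 4)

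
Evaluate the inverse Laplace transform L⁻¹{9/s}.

L⁻¹{c/s} = c, so L⁻¹{9/s} = 9

Final answer: 9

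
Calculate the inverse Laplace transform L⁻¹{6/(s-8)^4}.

L⁻¹{n!/(s-a)^(n+1)} = t^n·e^(at), so L⁻¹{6/(s-8)^4} = t^3·e^(8t)

Final answer: t^3·e^(8t)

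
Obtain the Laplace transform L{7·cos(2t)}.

L{cos(ωt)} = s/(s² + ω²), so L{cos(2t)} = s/(s² + 4). Then L{7·cos(2t)} = 7·s/(s² + 4) = 7s/(s² + 4)

Final answer: 7s/(s² + 4)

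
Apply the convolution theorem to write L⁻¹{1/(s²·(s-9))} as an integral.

1/(s²·(s-9)) = (1/s^2)·(1/(s-9)) = L{t}·L{e^(9t)}. So f(t) = t*e^(9t) = ∫₀ᵗ τ·e^(9(t-τ)) dτ

Final answer: ∫₀ᵗ τ·e^(9(t-τ)) dτ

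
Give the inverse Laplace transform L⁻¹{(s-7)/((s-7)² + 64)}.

Using frequency shift, L⁻¹{(s-7)/((s-7)² + 64)} = e^(7t)·cos(8t)

Final answer: e^(7t)·cos(8t)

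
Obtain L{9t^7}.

L{t^n} = n!/s^(n+1). So L{9t^7} = 9·7!/s^8 = 45360/s^8

Final answer: 45360/s^8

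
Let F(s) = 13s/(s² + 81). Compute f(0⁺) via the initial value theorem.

f(0⁺) = lim_{s→∞} s·13s/(s² + 81) = lim_{s→∞} 13s²/(s² + 81) = 13

Final answer: 13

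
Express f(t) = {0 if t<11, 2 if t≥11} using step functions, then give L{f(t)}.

f(t) = 2·u(t-11). L{u(t-11)} = e^(-11s)/s, so L{f(t)} = 2·e^(-11s)/s

Final answer: 2·e^(-11s)/s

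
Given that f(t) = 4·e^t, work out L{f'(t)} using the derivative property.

f(0) = 4, F(s) = 4/(s-1). L{f'(t)} = s·F(s) - f(0) = 4s/(s-1) - 4 = (4s - 4(s-1))/(s-1) = 4/(s-1)

Final answer: 4/(s-1)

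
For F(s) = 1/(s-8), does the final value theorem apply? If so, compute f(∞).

sF(s) = s/(s-8) has a pole at s = 8 in the right half-plane. Theorem does NOT apply (unstable system; f(t) = e^(8t) grows without bound).

Final answer: Not applicable (unstable)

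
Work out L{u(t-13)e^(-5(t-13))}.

u(t-a)f(t-a) with f(t)=e^(-5t). L{e^(-5t)} = 1/(s+5). By time shift: e^(-13s)/(s+5)

Final answer: e^(-13s)/(s+5)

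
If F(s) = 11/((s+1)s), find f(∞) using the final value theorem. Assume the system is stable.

f(∞) = lim_{s→0} sF(s) = lim_{s→0} 11/(s+1) = 11

Final answer: 11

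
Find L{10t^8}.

L{t^n} = n!/s^(n+1). So L{10t^8} = 10·8!/s^9 = 403200/s^9

Final answer: 403200/s^9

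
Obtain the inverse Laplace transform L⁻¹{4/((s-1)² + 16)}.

Using frequency shift, L⁻¹{4/((s-1)² + 16)} = e^t·sin(4t)

Final answer: e^t·sin(4t)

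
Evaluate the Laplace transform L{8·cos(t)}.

L{cos(ωt)} = s/(s² + ω²), so L{cos(t)} = s/(s² + 1). Then L{8·cos(t)} = 8·s/(s² + 1) = 8s/(s² + 1)

Final answer: 8s/(s² + 1)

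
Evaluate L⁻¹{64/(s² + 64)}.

This is the form c·a/(s² + a²) with a = 8, c = 8. L⁻¹ = 8·sin(8t)

Final answer: 8·sin(8t)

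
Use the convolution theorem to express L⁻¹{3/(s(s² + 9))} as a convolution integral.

3/(s(s² + 9)) = (1/s)·(3/(s² + 9)) = L{1}·L{sin(3t)}. So f(t) = 1*(sin(3t)) = ∫₀ᵗ sin(3τ) dτ

Final answer: ∫₀ᵗ sin(3τ) dτ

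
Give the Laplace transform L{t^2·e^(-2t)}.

L{t^n·e^(at)} = n!/(s-a)^(n+1), so L{t^2·e^(-2t)} = 2/(s+2)^3

Final answer: 2/(s+2)^3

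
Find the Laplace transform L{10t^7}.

L{10t^7} = 10 · L{t^7} = 10 · 5040/s^8 = 50400/s^8

Final answer: 50400/s^8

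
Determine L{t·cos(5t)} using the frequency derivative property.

L{cos(5t)} = s/(s² + 25). Derivative: d/ds[s/(s² + 25)] = [(s² + 25) - s·2s]/(s² + 25)² = (25 - s²)/(s² + 25)². So L{t·cos(5t)} = -F'(s) = (s² - 25)/(s² + 25)²

Final answer: (s² - 25)/(s² + 25)²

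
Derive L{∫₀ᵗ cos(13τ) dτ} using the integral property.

L{∫₀ᵗ f(τ)dτ} = F(s)/s with F(s) = s/(s² + 169), so the result is (s/(s² + 169))/s = 1/(s² + 169)

Final answer: 1/(s² + 169)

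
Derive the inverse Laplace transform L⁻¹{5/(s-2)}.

L⁻¹{1/(s-a)} = e^(at), so L⁻¹{1/(s-2)} = e^(2t), and L⁻¹{5/(s-2)} = 5·e^(2t)

Final answer: 5·e^(2t)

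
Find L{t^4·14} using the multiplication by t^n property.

L{14} = 14/s. d^1/ds^1[1/s] = -1/s². d^2/ds^2[1/s] = 2/s^3. d^3/ds^3[1/s] = -6/s^4. d^4/ds^4[1/s] = 24/s^5. So L{t^4} = (-1)^{4}·24/s^5 = 24/s^5. Then L{t^4·14} = 14·24/s^5 = 336/s^5

Final answer: 336/s^5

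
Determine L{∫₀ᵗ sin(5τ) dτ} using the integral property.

L{∫₀ᵗ f(τ)dτ} = F(s)/s with F(s) = 5/(s² + 25), so the result is (5/(s² + 25))/s = 5/(s(s² + 25))

Final answer: 5/(s(s² + 25))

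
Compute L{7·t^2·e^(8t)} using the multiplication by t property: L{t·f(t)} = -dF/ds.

Using L{t^n·e^(at)} = n!/(s-a)^(n+1), L{t^2·e^(8t)} = 2/(s-8)^3, so L{7·t^2·e^(8t)} = 7·2/(s-8)^3 = 14/(s-8)^3

Final answer: 14/(s-8)^3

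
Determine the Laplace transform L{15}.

L{15} = 15 · L{1} = 15/s

Final answer: 15/s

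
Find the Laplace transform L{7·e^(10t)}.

L{e^(at)} = 1/(s-a), so L{e^(10t)} = 1/(s-10). Then L{7·e^(10t)} = 7/(s-10)

Final answer: 7/(s-10)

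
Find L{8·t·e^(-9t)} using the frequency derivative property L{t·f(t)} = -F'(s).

L{e^(-9t)} = 1/(s+9). By frequency derivative: L{t·e^(-9t)} = -d/ds[1/(s+9)] = -(-1)/(s+9)² = 1/(s+9)². Then L{8·t·e^(-9t)} = 8·1/(s+9)² = 8/(s+9)²

Final answer: 8/(s+9)²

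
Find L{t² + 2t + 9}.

L{t² + 2t + 9} = 2/s³ + 2/s² + 9/s = 2/s³ + 2/s² + 9/s

Final answer: 2/s³ + 2/s² + 9/s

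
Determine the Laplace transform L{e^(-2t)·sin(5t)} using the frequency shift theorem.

Frequency shift: L{e^(at)f(t)} = F(s-a). L{e^(-2t)·sin(5t)} = 5/((s+2)² + 25)

Final answer: 5/((s+2)² + 25)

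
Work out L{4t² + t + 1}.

L{4t² + t + 1} = 4·2/s³ + 1/s² + 1/s = 8/s³ + 1/s² + 1/s

Final answer: 8/s³ + 1/s² + 1/s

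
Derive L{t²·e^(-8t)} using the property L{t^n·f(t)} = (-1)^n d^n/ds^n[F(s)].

L{e^(-8t)} = 1/(s+8). d/ds[1/(s+8)] = -1/(s+8)². d²/ds²[1/(s+8)] = 2/(s+8)³. So L{t²·e^(-8t)} = (-1)² · 2/(s+8)³ = 2/(s+8)³

Final answer: 2/(s+8)³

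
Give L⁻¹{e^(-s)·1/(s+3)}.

L⁻¹{1/(s+3)} = e^(-3t). By the time shift theorem, L⁻¹{e^(-as)F(s)} = u(t-a)f(t-a) with a=1, so L⁻¹{e^(-s)·1/(s+3)} = u(t-1)·e^(-3(t-1))

Final answer: u(t-1)·e^(-3(t-1))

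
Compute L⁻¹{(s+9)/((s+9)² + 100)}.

Using frequency shift: L⁻¹{(s-a)/((s-a)² + b²)} = e^(at)cos(bt). Here a=-9, b=10

Final answer: e^(-9t)·cos(10t)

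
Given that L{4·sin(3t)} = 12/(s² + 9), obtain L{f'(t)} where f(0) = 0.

L{f'(t)} = s·F(s) - f(0) = s·12/(s² + 9) - 0 = 12s/(s² + 9)

Final answer: 12s/(s² + 9)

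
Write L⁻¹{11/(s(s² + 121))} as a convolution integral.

11/(s(s² + 121)) = (1/s)·(11/(s² + 121)) = L{1}·L{sin(11t)}. So f(t) = 1*(sin(11t)) = ∫₀ᵗ sin(11τ) dτ

Final answer: ∫₀ᵗ sin(11τ) dτ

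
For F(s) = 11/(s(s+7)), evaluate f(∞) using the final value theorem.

f(∞) = lim_{s→0} s·11/(s(s+7)) = lim_{s→0} 11/(s+7) = 11/7 = 11/7

Final answer: 11/7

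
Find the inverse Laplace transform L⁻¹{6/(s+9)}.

L⁻¹{1/(s-a)} = e^(at), so L⁻¹{1/(s+9)} = e^(-9t), and L⁻¹{6/(s+9)} = 6·e^(-9t)

Final answer: 6·e^(-9t)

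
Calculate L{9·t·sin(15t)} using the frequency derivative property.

L{sin(15t)} = 15/(s² + 225). By L{t·f(t)} = -F'(s): -d/ds[15/(s² + 225)] = -(15)·(-2s)/(s² + 225)² = 30s/(s² + 225)². Then L{9·t·sin(15t)} = 9·30s/(s² + 225)² = 270s/(s² + 225)²

Final answer: 270s/(s² + 225)²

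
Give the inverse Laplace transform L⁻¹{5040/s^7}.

L⁻¹{n!/s^(n+1)} = t^n with n=6. So L⁻¹{720/s^7} = t^6, and L⁻¹{5040/s^7} = (5040/720)·t^6 = 7·t^6

Final answer: 7·t^6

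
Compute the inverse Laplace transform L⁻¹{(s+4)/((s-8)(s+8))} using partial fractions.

Using partial fractions, f(t) = (12e^(8t) + 4e^(-8t))/16

Final answer: (12e^(8t) + 4e^(-8t))/16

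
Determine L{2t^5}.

L{t^n} = n!/s^(n+1). So L{2t^5} = 2·5!/s^6 = 240/s^6

Final answer: 240/s^6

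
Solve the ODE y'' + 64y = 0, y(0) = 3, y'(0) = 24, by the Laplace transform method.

L{y''} + 64L{y} = 0. s²Y - 3s - 24 + 64Y = 0. Y(s² + 64) = 3s + 24. Y = (3s + 24)/(s² + 64). Inverting: y(t) = 3cos(8t) + 3sin(8t)

Final answer: y(t) = 3cos(8t) + 3sin(8t)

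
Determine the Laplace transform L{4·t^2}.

L{t^n} = n!/s^(n+1), so L{t^2} = 2/s^3. Then L{4·t^2} = 4·2/s^3 = 8/s^3

Final answer: 8/s^3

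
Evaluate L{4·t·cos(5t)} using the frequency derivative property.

L{cos(5t)} = s/(s² + 25). Derivative: d/ds[s/(s² + 25)] = [(s² + 25) - s·2s]/(s² + 25)² = (25 - s²)/(s² + 25)². So L{t·cos(5t)} = -F'(s) = (s² - 25)/(s² + 25)². Then L{4·t·cos(5t)} = 4·(s² - 25)/(s² + 25)²

Final answer: 4·(s² - 25)/(s² + 25)²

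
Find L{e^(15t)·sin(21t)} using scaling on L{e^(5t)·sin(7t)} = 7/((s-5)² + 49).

Scaling with a=3: L{e^(15t)·sin(21t)} = (1/3) · 7/((s/3-5)² + 49). Simplifying: 21/((s-15)² + 441)

Final answer: 21/((s-15)² + 441)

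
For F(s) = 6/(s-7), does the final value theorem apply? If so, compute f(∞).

sF(s) = 6s/(s-7) has a pole at s = 7 in the right half-plane. Theorem does NOT apply (unstable system; f(t) = 6·e^(7t) grows without bound).

Final answer: Not applicable (unstable)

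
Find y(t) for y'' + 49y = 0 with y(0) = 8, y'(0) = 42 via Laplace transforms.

L{y''} + 49L{y} = 0. s²Y - 8s - 42 + 49Y = 0. Y(s² + 49) = 8s + 42. Y = (8s + 42)/(s² + 49). Inverting: y(t) = 8cos(7t) + 6sin(7t)

Final answer: y(t) = 8cos(7t) + 6sin(7t)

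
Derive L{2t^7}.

L{t^n} = n!/s^(n+1). So L{2t^7} = 2·7!/s^8 = 10080/s^8

Final answer: 10080/s^8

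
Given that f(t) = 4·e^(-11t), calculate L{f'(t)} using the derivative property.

f(0) = 4, F(s) = 4/(s+11). L{f'(t)} = s·F(s) - f(0) = 4s/(s+11) - 4 = (4s - 4(s+11))/(s+11) = -44/(s+11)

Final answer: -44/(s+11)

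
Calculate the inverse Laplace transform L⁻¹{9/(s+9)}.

L⁻¹{1/(s-a)} = e^(at), so L⁻¹{1/(s+9)} = e^(-9t), and L⁻¹{9/(s+9)} = 9·e^(-9t)

Final answer: 9·e^(-9t)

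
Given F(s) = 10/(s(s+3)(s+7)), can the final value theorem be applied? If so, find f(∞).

Poles of sF(s) = 10/((s+3)(s+7)) are at s = -3 and s = -7, both in the left half-plane. Theorem applies. f(∞) = lim_{s→0} sF(s) = 10/(3·7) = 10/21

Final answer: 10/21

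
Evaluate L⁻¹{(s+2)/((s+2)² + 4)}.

Using frequency shift: L⁻¹{(s-a)/((s-a)² + b²)} = e^(at)cos(bt). Here a=-2, b=2

Final answer: e^(-2t)·cos(2t)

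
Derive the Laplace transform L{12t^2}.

L{12t^2} = 12 · L{t^2} = 12 · 2/s^3 = 24/s^3

Final answer: 24/s^3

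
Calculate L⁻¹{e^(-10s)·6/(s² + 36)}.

L⁻¹{6/(s² + 36)} = sin(6t). By the time shift theorem, L⁻¹{e^(-as)F(s)} = u(t-a)f(t-a) with a=10, so L⁻¹{e^(-10s)·6/(s² + 36)} = u(t-10)·sin(6(t-10))

Final answer: u(t-10)·sin(6(t-10))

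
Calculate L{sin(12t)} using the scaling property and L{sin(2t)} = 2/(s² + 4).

Using L{f(at)} = (1/a)F(s/a) with a=6: L{sin(12t)} = (1/6) · 2/((s/6)² + 4) = (1/6) · 2·36/(s² + 144) = 12/(s² + 144)

Final answer: 12/(s² + 144)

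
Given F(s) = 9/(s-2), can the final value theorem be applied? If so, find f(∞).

sF(s) = 9s/(s-2) has a pole at s = 2 in the right half-plane. Theorem does NOT apply (unstable system; f(t) = 9·e^(2t) grows without bound).

Final answer: Not applicable (unstable)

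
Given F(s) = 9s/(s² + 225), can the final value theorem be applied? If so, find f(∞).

The final value theorem requires all poles of sF(s) in the left half-plane. sF(s) = 9s²/(s² + 225) has poles at s = ±15i (imaginary axis). Theorem does NOT apply (oscillatory system).

Final answer: Not applicable (oscillatory)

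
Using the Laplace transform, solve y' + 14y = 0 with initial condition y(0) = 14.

L{y'} + 14L{y} = 0. sY - 14 + 14Y = 0. Y(s+14) = 14. Y = 14/(s+14)

Final answer: y(t) = 14e^(-14t)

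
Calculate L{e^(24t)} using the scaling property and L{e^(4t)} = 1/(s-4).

Using L{f(at)} = (1/a)F(s/a) with a=6 and f(t) = e^(4t): L{e^(24t)} = (1/6) · 1/((s/6)-4) = (1/6) · 6/(s-24) = 1/(s-24)

Final answer: 1/(s-24)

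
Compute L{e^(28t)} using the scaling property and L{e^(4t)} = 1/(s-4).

Using L{f(at)} = (1/a)F(s/a) with a=7 and f(t) = e^(4t): L{e^(28t)} = (1/7) · 1/((s/7)-4) = (1/7) · 7/(s-28) = 1/(s-28)

Final answer: 1/(s-28)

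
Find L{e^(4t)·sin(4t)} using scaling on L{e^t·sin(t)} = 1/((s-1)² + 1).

Scaling with a=4: L{e^(4t)·sin(4t)} = (1/4) · 1/((s/4-1)² + 1). Simplifying: 4/((s-4)² + 16)

Final answer: 4/((s-4)² + 16)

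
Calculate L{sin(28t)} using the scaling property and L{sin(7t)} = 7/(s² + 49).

Using L{f(at)} = (1/a)F(s/a) with a=4: L{sin(28t)} = (1/4) · 7/((s/4)² + 49) = (1/4) · 7·16/(s² + 784) = 28/(s² + 784)

Final answer: 28/(s² + 784)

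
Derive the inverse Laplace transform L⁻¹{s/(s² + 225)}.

L⁻¹{s/(s² + 225)} = cos(15t)

Final answer: cos(15t)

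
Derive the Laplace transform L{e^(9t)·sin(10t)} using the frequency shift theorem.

Frequency shift: L{e^(at)f(t)} = F(s-a). L{e^(9t)·sin(10t)} = 10/((s-9)² + 100)

Final answer: 10/((s-9)² + 100)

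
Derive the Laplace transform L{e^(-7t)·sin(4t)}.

L{e^(at)·sin(ωt)} = ω/((s-a)² + ω²), so L{e^(-7t)·sin(4t)} = 4/((s+7)² + 16)

Final answer: 4/((s+7)² + 16)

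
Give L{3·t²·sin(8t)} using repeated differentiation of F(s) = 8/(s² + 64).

F(s) = 8/(s² + 64). F'(s) = -16s/(s² + 64)². F''(s) = -16(64 - 3s²)/(s² + 64)³ = (48s² - 1024)/(s² + 64)³. So L{t²·sin(8t)} = (-1)² F''(s) = (48s² - 1024)/(s² + 64)³. Then L{3·t²·sin(8t)} = 3·(48s² - 1024)/(s² + 64)³ = (144s² - 3072)/(s² + 64)³

Final answer: (144s² - 3072)/(s² + 64)³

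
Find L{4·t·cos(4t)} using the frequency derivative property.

L{cos(4t)} = s/(s² + 16). Derivative: d/ds[s/(s² + 16)] = [(s² + 16) - s·2s]/(s² + 16)² = (16 - s²)/(s² + 16)². So L{t·cos(4t)} = -F'(s) = (s² - 16)/(s² + 16)². Then L{4·t·cos(4t)} = 4·(s² - 16)/(s² + 16)²

Final answer: 4·(s² - 16)/(s² + 16)²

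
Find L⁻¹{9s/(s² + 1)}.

This is the form c·s/(s² + a²) with a = 1, c = 9. L⁻¹ = 9·cos(t)

Final answer: 9·cos(t)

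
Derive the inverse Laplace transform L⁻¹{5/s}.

L⁻¹{c/s} = c, so L⁻¹{5/s} = 5

Final answer: 5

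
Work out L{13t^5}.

L{t^n} = n!/s^(n+1). So L{13t^5} = 13·5!/s^6 = 1560/s^6

Final answer: 1560/s^6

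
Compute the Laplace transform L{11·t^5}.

L{t^n} = n!/s^(n+1), so L{t^5} = 120/s^6. Then L{11·t^5} = 11·120/s^6 = 1320/s^6

Final answer: 1320/s^6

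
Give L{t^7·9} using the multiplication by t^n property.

L{9} = 9/s. d^1/ds^1[1/s] = -1/s². d^2/ds^2[1/s] = 2/s^3. d^3/ds^3[1/s] = -6/s^4. d^4/ds^4[1/s] = 24/s^5. d^5/ds^5[1/s] = -120/s^6. d^6/ds^6[1/s] = 720/s^7. d^7/ds^7[1/s] = -5040/s^8. So L{t^7} = (-1)^{7}·-5040/s^8 = 5040/s^8. Then L{t^7·9} = 9·5040/s^8 = 45360/s^8

Final answer: 45360/s^8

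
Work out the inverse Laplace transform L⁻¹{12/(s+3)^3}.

L⁻¹{n!/(s-a)^(n+1)} = t^n·e^(at) with n=2, a=-3. So L⁻¹{2/(s+3)^3} = t^2·e^(-3t), and L⁻¹{12/(s+3)^3} = (12/2)·t^2·e^(-3t) = 6·t^2·e^(-3t)

Final answer: 6·t^2·e^(-3t)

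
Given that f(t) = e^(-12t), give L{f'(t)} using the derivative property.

f(0) = 1, F(s) = 1/(s+12). L{f'(t)} = s·F(s) - f(0) = s/(s+12) - 1 = (s - (s+12))/(s+12) = -12/(s+12)

Final answer: -12/(s+12)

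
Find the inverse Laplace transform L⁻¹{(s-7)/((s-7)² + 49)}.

Using frequency shift, L⁻¹{(s-7)/((s-7)² + 49)} = e^(7t)·cos(7t)

Final answer: e^(7t)·cos(7t)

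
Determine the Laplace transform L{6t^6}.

L{6t^6} = 6 · L{t^6} = 6 · 720/s^7 = 4320/s^7

Final answer: 4320/s^7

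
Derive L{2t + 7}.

L{2t + 7} = 2·L{t} + 7·L{1} = 2/s² + 7/s

Final answer: 2/s² + 7/s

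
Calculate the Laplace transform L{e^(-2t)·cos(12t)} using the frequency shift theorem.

Frequency shift: L{e^(at)f(t)} = F(s-a). L{e^(-2t)·cos(12t)} = (s+2)/((s+2)² + 144)

Final answer: (s+2)/((s+2)² + 144)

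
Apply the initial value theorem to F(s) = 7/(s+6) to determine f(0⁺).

f(0⁺) = lim_{s→∞} s·7/(s+6) = lim_{s→∞} 7s/(s+6) = 7

Final answer: 7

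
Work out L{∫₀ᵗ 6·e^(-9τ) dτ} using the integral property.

L{∫₀ᵗ f(τ)dτ} = F(s)/s with F(s) = 6/(s+9), so L{∫₀ᵗ 6·e^(-9τ) dτ} = 6/(s(s+9))

Final answer: 6/(s(s+9))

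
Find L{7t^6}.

L{t^n} = n!/s^(n+1). So L{7t^6} = 7·6!/s^7 = 5040/s^7

Final answer: 5040/s^7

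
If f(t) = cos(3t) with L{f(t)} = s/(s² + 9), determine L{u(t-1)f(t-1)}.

Time shift theorem: L{u(t-a)f(t-a)} = e^(-as)F(s). Here a=1, F(s) = s/(s² + 9), so L{u(t-1)f(t-1)} = e^(-s)·s/(s² + 9)

Final answer: e^(-s)·s/(s² + 9)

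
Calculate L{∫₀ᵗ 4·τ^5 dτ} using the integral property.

L{∫₀ᵗ f(τ)dτ} = F(s)/s with f(t) = 4t^5. F(s) = 480/s^6, so L{∫₀ᵗ 4·τ^5 dτ} = (480/s^6)/s = 480/s^7. (Check: ∫₀ᵗ 4·τ^5 dτ = 4t^6/6.)

Final answer: 480/s^7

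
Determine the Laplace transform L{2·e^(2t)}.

L{e^(at)} = 1/(s-a), so L{e^(2t)} = 1/(s-2). Then L{2·e^(2t)} = 2/(s-2)

Final answer: 2/(s-2)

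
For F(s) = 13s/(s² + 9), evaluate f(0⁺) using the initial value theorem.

f(0⁺) = lim_{s→∞} s·13s/(s² + 9) = lim_{s→∞} 13s²/(s² + 9) = 13

Final answer: 13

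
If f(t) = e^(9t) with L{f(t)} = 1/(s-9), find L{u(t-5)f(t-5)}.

Time shift theorem: L{u(t-a)f(t-a)} = e^(-as)F(s). Here a=5, F(s) = 1/(s-9), so L{u(t-5)f(t-5)} = e^(-5s)·1/(s-9)

Final answer: e^(-5s)·1/(s-9)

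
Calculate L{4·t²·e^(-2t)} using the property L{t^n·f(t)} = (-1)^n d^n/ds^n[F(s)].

L{e^(-2t)} = 1/(s+2). d/ds[1/(s+2)] = -1/(s+2)². d²/ds²[1/(s+2)] = 2/(s+2)³. So L{t²·e^(-2t)} = (-1)² · 2/(s+2)³ = 2/(s+2)³. Then L{4·t²·e^(-2t)} = 4·2/(s+2)³ = 8/(s+2)³

Final answer: 8/(s+2)³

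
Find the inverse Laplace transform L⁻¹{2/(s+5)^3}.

L⁻¹{n!/(s-a)^(n+1)} = t^n·e^(at), so L⁻¹{2/(s+5)^3} = t^2·e^(-5t)

Final answer: t^2·e^(-5t)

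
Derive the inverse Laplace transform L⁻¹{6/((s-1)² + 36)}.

Using frequency shift, L⁻¹{6/((s-1)² + 36)} = e^t·sin(6t)

Final answer: e^t·sin(6t)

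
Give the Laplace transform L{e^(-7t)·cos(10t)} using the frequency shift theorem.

Frequency shift: L{e^(at)f(t)} = F(s-a). L{e^(-7t)·cos(10t)} = (s+7)/((s+7)² + 100)

Final answer: (s+7)/((s+7)² + 100)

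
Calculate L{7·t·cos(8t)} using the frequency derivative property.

L{cos(8t)} = s/(s² + 64). Derivative: d/ds[s/(s² + 64)] = [(s² + 64) - s·2s]/(s² + 64)² = (64 - s²)/(s² + 64)². So L{t·cos(8t)} = -F'(s) = (s² - 64)/(s² + 64)². Then L{7·t·cos(8t)} = 7·(s² - 64)/(s² + 64)²

Final answer: 7·(s² - 64)/(s² + 64)²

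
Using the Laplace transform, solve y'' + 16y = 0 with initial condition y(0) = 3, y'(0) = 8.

L{y''} + 16L{y} = 0. s²Y - 3s - 8 + 16Y = 0. Y(s² + 16) = 3s + 8. Y = (3s + 8)/(s² + 16). Inverting: y(t) = 3cos(4t) + 2sin(4t)

Final answer: y(t) = 3cos(4t) + 2sin(4t)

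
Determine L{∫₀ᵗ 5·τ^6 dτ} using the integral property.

L{∫₀ᵗ f(τ)dτ} = F(s)/s with f(t) = 5t^6. F(s) = 3600/s^7, so L{∫₀ᵗ 5·τ^6 dτ} = (3600/s^7)/s = 3600/s^8. (Check: ∫₀ᵗ 5·τ^6 dτ = 5t^7/7.)

Final answer: 3600/s^8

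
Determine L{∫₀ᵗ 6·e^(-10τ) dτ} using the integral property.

L{∫₀ᵗ f(τ)dτ} = F(s)/s with F(s) = 6/(s+10), so L{∫₀ᵗ 6·e^(-10τ) dτ} = 6/(s(s+10))

Final answer: 6/(s(s+10))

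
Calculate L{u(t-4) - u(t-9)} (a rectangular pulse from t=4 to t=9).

L{u(t-a)} = e^(-as)/s. L{u(t-4) - u(t-9)} = (e^(-4s) - e^(-9s))/s

Final answer: (e^(-4s) - e^(-9s))/s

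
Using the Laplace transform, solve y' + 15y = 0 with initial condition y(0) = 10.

L{y'} + 15L{y} = 0. sY - 10 + 15Y = 0. Y(s+15) = 10. Y = 10/(s+15)

Final answer: y(t) = 10e^(-15t)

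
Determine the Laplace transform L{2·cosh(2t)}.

L{cosh(ωt)} = s/(s² - ω²), so L{cosh(2t)} = s/(s² - 4). Then L{2·cosh(2t)} = 2·s/(s² - 4) = 2s/(s² - 4)

Final answer: 2s/(s² - 4)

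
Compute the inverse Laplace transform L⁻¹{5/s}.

L⁻¹{c/s} = c, so L⁻¹{5/s} = 5

Final answer: 5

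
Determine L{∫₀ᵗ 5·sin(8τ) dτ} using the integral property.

L{∫₀ᵗ f(τ)dτ} = F(s)/s with F(s) = 40/(s² + 64), so the result is (40/(s² + 64))/s = 40/(s(s² + 64))

Final answer: 40/(s(s² + 64))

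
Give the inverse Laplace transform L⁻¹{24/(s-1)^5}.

L⁻¹{n!/(s-a)^(n+1)} = t^n·e^(at), so L⁻¹{24/(s-1)^5} = t^4·e^t

Final answer: t^4·e^t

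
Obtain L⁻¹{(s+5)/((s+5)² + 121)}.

Using frequency shift: L⁻¹{(s-a)/((s-a)² + b²)} = e^(at)cos(bt). Here a=-5, b=11

Final answer: e^(-5t)·cos(11t)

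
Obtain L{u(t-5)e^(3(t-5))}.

u(t-a)f(t-a) with f(t)=e^(3t). L{e^(3t)} = 1/(s-3). By time shift: e^(-5s)/(s-3)

Final answer: e^(-5s)/(s-3)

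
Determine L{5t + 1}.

L{5t + 1} = 5·L{t} + L{1} = 5/s² + 1/s

Final answer: 5/s² + 1/s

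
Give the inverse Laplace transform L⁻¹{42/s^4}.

L⁻¹{n!/s^(n+1)} = t^n with n=3. So L⁻¹{6/s^4} = t^3, and L⁻¹{42/s^4} = (42/6)·t^3 = 7·t^3

Final answer: 7·t^3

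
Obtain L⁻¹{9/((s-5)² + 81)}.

Form: b/((s-a)² + b²) → e^(at)sin(bt). With a=5, b=9

Final answer: e^(5t)·sin(9t)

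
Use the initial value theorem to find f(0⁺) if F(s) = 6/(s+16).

f(0⁺) = lim_{s→∞} s·6/(s+16) = lim_{s→∞} 6s/(s+16) = 6

Final answer: 6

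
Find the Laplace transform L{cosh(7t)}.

L{cosh(ωt)} = s/(s² - ω²), so L{cosh(7t)} = s/(s² - 49)

Final answer: s/(s² - 49)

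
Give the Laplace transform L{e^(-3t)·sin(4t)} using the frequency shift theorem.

Frequency shift: L{e^(at)f(t)} = F(s-a). L{e^(-3t)·sin(4t)} = 4/((s+3)² + 16)

Final answer: 4/((s+3)² + 16)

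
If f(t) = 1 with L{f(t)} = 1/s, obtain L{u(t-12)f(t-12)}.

Time shift theorem: L{u(t-a)f(t-a)} = e^(-as)F(s). Here a=12, F(s) = 1/s, so L{u(t-12)f(t-12)} = e^(-12s)·1/s

Final answer: e^(-12s)·1/s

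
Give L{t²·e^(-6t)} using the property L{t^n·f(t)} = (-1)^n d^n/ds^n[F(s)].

L{e^(-6t)} = 1/(s+6). d/ds[1/(s+6)] = -1/(s+6)². d²/ds²[1/(s+6)] = 2/(s+6)³. So L{t²·e^(-6t)} = (-1)² · 2/(s+6)³ = 2/(s+6)³

Final answer: 2/(s+6)³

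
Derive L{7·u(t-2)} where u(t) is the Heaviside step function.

L{u(t-a)} = e^(-as)/s. Here a=2, so L{u(t-2)} = e^(-2s)/s, and L{7·u(t-2)} = 7·e^(-2s)/s

Final answer: 7·e^(-2s)/s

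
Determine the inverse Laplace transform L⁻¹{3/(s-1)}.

L⁻¹{1/(s-a)} = e^(at), so L⁻¹{1/(s-1)} = e^t, and L⁻¹{3/(s-1)} = 3·e^t

Final answer: 3·e^t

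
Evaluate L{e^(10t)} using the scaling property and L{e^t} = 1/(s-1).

Using L{f(at)} = (1/a)F(s/a) with a=10 and f(t) = e^t: L{e^(10t)} = (1/10) · 1/((s/10)-1) = (1/10) · 10/(s-10) = 1/(s-10)

Final answer: 1/(s-10)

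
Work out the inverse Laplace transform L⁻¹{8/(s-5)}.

L⁻¹{1/(s-a)} = e^(at), so L⁻¹{1/(s-5)} = e^(5t), and L⁻¹{8/(s-5)} = 8·e^(5t)

Final answer: 8·e^(5t)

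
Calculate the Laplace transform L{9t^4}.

L{9t^4} = 9 · L{t^4} = 9 · 24/s^5 = 216/s^5

Final answer: 216/s^5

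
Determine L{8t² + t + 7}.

L{8t² + t + 7} = 8·2/s³ + 1/s² + 7/s = 16/s³ + 1/s² + 7/s

Final answer: 16/s³ + 1/s² + 7/s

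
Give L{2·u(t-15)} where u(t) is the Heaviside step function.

L{u(t-a)} = e^(-as)/s. Here a=15, so L{u(t-15)} = e^(-15s)/s, and L{2·u(t-15)} = 2·e^(-15s)/s

Final answer: 2·e^(-15s)/s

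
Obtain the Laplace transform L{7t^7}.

L{7t^7} = 7 · L{t^7} = 7 · 5040/s^8 = 35280/s^8

Final answer: 35280/s^8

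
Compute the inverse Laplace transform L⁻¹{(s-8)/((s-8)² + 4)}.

Using frequency shift, L⁻¹{(s-8)/((s-8)² + 4)} = e^(8t)·cos(2t)

Final answer: e^(8t)·cos(2t)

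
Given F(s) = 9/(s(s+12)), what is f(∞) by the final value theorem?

f(∞) = lim_{s→0} s·9/(s(s+12)) = lim_{s→0} 9/(s+12) = 9/12 = 3/4

Final answer: 3/4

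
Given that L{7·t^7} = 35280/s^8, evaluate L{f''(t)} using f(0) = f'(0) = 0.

L{f''(t)} = s²F(s) - sf(0) - f'(0) = s²·35280/s^8 - 0 - 0 = 35280/s^6

Final answer: 35280/s^6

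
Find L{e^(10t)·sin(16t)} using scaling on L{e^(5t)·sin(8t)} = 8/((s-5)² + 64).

Scaling with a=2: L{e^(10t)·sin(16t)} = (1/2) · 8/((s/2-5)² + 64). Simplifying: 16/((s-10)² + 256)

Final answer: 16/((s-10)² + 256)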